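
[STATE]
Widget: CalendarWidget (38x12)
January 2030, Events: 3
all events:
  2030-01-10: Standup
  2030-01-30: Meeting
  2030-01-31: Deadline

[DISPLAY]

             January 2030             
Mo Tu We Th Fr Sa Su                  
    1  2  3  4  5  6                  
 7  8  9 10* 11 12 13                 
14 15 16 17 18 19 20                  
21 22 23 24 25 26 27                  
28 29 30* 31*                         
                                      
                                      
                                      
                                      
                                      


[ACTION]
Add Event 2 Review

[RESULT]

             January 2030             
Mo Tu We Th Fr Sa Su                  
    1  2*  3  4  5  6                 
 7  8  9 10* 11 12 13                 
14 15 16 17 18 19 20                  
21 22 23 24 25 26 27                  
28 29 30* 31*                         
                                      
                                      
                                      
                                      
                                      


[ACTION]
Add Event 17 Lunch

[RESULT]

             January 2030             
Mo Tu We Th Fr Sa Su                  
    1  2*  3  4  5  6                 
 7  8  9 10* 11 12 13                 
14 15 16 17* 18 19 20                 
21 22 23 24 25 26 27                  
28 29 30* 31*                         
                                      
                                      
                                      
                                      
                                      


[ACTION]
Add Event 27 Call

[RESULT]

             January 2030             
Mo Tu We Th Fr Sa Su                  
    1  2*  3  4  5  6                 
 7  8  9 10* 11 12 13                 
14 15 16 17* 18 19 20                 
21 22 23 24 25 26 27*                 
28 29 30* 31*                         
                                      
                                      
                                      
                                      
                                      


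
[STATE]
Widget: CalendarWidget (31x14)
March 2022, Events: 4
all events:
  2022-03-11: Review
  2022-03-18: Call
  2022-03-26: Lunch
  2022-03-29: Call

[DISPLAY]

           March 2022          
Mo Tu We Th Fr Sa Su           
    1  2  3  4  5  6           
 7  8  9 10 11* 12 13          
14 15 16 17 18* 19 20          
21 22 23 24 25 26* 27          
28 29* 30 31                   
                               
                               
                               
                               
                               
                               
                               


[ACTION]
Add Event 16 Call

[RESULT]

           March 2022          
Mo Tu We Th Fr Sa Su           
    1  2  3  4  5  6           
 7  8  9 10 11* 12 13          
14 15 16* 17 18* 19 20         
21 22 23 24 25 26* 27          
28 29* 30 31                   
                               
                               
                               
                               
                               
                               
                               


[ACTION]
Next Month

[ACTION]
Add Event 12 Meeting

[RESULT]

           April 2022          
Mo Tu We Th Fr Sa Su           
             1  2  3           
 4  5  6  7  8  9 10           
11 12* 13 14 15 16 17          
18 19 20 21 22 23 24           
25 26 27 28 29 30              
                               
                               
                               
                               
                               
                               
                               


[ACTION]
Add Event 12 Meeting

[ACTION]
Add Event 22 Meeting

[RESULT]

           April 2022          
Mo Tu We Th Fr Sa Su           
             1  2  3           
 4  5  6  7  8  9 10           
11 12* 13 14 15 16 17          
18 19 20 21 22* 23 24          
25 26 27 28 29 30              
                               
                               
                               
                               
                               
                               
                               


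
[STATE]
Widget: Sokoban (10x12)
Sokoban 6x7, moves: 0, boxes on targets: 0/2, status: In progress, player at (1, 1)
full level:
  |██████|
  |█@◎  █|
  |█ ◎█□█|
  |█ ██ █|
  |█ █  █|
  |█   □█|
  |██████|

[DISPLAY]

██████    
█@◎  █    
█ ◎█□█    
█ ██ █    
█ █  █    
█   □█    
██████    
Moves: 0  
          
          
          
          


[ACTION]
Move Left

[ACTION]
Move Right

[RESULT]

██████    
█ +  █    
█ ◎█□█    
█ ██ █    
█ █  █    
█   □█    
██████    
Moves: 1  
          
          
          
          


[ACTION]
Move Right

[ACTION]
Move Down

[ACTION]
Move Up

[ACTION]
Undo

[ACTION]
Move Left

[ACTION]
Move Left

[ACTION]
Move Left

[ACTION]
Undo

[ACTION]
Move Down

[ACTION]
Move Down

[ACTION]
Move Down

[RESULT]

██████    
█ ◎  █    
█ +█□█    
█ ██ █    
█ █  █    
█   □█    
██████    
Moves: 2  
          
          
          
          


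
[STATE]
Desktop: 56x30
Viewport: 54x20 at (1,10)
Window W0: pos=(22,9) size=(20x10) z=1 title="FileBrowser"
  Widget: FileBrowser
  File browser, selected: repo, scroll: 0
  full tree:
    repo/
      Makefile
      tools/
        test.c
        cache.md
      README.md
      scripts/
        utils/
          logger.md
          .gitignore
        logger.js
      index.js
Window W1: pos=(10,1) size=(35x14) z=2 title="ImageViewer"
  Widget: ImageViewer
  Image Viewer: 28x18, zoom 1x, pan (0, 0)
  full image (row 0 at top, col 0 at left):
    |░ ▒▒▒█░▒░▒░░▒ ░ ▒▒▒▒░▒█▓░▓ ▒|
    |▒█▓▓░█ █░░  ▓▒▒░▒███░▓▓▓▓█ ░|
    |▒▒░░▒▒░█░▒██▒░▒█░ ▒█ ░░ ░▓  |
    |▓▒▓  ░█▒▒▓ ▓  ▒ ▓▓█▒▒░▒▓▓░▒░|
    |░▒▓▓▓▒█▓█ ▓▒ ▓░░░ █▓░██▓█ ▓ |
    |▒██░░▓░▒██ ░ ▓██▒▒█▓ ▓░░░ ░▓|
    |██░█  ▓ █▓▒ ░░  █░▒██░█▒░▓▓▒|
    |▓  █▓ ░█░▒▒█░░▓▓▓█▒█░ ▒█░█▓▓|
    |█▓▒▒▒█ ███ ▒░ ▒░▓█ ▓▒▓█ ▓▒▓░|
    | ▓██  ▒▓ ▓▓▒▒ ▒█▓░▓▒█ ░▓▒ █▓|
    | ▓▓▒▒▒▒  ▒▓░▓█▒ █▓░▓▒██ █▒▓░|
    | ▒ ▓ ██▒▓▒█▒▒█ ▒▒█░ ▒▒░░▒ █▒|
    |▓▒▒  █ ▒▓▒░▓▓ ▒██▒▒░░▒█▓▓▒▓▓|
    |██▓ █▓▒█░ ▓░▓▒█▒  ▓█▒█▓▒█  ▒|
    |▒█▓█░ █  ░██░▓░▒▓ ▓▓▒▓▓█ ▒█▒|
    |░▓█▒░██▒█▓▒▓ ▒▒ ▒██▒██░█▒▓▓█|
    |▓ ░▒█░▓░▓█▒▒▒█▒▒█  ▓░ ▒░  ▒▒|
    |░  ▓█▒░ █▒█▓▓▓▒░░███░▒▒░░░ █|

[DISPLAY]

         ┃██░█  ▓ █▓▒ ░░  █░▒██░█▒░▓▓▒     ┃          
         ┃▓  █▓ ░█░▒▒█░░▓▓▓█▒█░ ▒█░█▓▓     ┃          
         ┃█▓▒▒▒█ ███ ▒░ ▒░▓█ ▓▒▓█ ▓▒▓░     ┃          
         ┃ ▓██  ▒▓ ▓▓▒▒ ▒█▓░▓▒█ ░▓▒ █▓     ┃          
         ┗━━━━━━━━━━━━━━━━━━━━━━━━━━━━━━━━━┛          
                     ┃    README.md     ┃             
                     ┃    [+] scripts/  ┃             
                     ┃    index.js      ┃             
                     ┗━━━━━━━━━━━━━━━━━━┛             
                                                      
                                                      
                                                      
                                                      
                                                      
                                                      
                                                      
                                                      
                                                      
                                                      
                                                      


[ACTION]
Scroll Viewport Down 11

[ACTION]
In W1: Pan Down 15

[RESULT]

         ┃                                 ┃          
         ┃                                 ┃          
         ┃                                 ┃          
         ┃                                 ┃          
         ┗━━━━━━━━━━━━━━━━━━━━━━━━━━━━━━━━━┛          
                     ┃    README.md     ┃             
                     ┃    [+] scripts/  ┃             
                     ┃    index.js      ┃             
                     ┗━━━━━━━━━━━━━━━━━━┛             
                                                      
                                                      
                                                      
                                                      
                                                      
                                                      
                                                      
                                                      
                                                      
                                                      
                                                      


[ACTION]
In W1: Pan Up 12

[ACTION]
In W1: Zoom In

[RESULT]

         ┃░░▒▒▓▓▓▓▓▓▒▒██▓▓██  ▓▓▒▒  ▓▓░░░░░┃          
         ┃▒▒████░░░░▓▓░░▒▒████  ░░  ▓▓████▒┃          
         ┃▒▒████░░░░▓▓░░▒▒████  ░░  ▓▓████▒┃          
         ┃████░░██    ▓▓  ██▓▓▒▒  ░░░░    █┃          
         ┗━━━━━━━━━━━━━━━━━━━━━━━━━━━━━━━━━┛          
                     ┃    README.md     ┃             
                     ┃    [+] scripts/  ┃             
                     ┃    index.js      ┃             
                     ┗━━━━━━━━━━━━━━━━━━┛             
                                                      
                                                      
                                                      
                                                      
                                                      
                                                      
                                                      
                                                      
                                                      
                                                      
                                                      


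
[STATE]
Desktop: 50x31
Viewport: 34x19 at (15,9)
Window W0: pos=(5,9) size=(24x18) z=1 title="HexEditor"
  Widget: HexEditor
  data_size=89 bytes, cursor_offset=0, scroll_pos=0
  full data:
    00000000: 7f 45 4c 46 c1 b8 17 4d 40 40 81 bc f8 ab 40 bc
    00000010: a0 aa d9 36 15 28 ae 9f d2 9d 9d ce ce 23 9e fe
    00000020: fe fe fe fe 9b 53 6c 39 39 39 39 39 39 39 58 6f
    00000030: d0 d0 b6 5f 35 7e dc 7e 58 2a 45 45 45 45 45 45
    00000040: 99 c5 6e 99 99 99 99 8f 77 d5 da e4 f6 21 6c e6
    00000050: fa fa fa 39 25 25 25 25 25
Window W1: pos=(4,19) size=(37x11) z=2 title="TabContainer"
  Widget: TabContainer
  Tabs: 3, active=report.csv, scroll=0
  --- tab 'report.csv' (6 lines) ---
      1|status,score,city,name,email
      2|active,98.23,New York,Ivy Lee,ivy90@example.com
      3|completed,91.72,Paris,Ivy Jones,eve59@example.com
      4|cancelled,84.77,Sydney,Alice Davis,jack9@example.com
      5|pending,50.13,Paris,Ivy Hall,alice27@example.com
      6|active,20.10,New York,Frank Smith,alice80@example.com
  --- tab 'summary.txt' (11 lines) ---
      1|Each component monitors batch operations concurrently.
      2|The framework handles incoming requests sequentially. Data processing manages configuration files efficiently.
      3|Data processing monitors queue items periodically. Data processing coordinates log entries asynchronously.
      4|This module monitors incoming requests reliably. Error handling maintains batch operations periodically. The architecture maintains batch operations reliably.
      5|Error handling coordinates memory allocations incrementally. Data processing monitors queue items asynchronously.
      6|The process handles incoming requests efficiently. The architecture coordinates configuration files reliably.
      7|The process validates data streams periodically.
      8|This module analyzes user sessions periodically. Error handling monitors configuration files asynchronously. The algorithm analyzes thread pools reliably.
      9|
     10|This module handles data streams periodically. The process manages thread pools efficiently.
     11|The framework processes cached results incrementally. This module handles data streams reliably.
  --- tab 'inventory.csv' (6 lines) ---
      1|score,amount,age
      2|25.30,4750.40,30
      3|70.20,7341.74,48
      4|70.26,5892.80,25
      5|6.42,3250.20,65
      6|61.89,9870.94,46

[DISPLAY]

━━━━━━━━━━━━━┓                    
r            ┃                    
─────────────┨                    
 7F 45 4c 46 ┃                    
 a0 aa d9 36 ┃                    
 fe fe fe fe ┃                    
 d0 d0 b6 5f ┃                    
 99 c5 6e 99 ┃                    
 fa fa fa 39 ┃                    
             ┃                    
━━━━━━━━━━━━━━━━━━━━━━━━━┓        
ner                      ┃        
─────────────────────────┨        
v]│ summary.txt │ invento┃        
─────────────────────────┃        
re,city,name,email       ┃        
23,New York,Ivy Lee,ivy90┃        
91.72,Paris,Ivy Jones,eve┃        
84.77,Sydney,Alice Davis,┃        


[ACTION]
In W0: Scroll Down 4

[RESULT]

━━━━━━━━━━━━━┓                    
r            ┃                    
─────────────┨                    
 99 c5 6e 99 ┃                    
 fa fa fa 39 ┃                    
             ┃                    
             ┃                    
             ┃                    
             ┃                    
             ┃                    
━━━━━━━━━━━━━━━━━━━━━━━━━┓        
ner                      ┃        
─────────────────────────┨        
v]│ summary.txt │ invento┃        
─────────────────────────┃        
re,city,name,email       ┃        
23,New York,Ivy Lee,ivy90┃        
91.72,Paris,Ivy Jones,eve┃        
84.77,Sydney,Alice Davis,┃        


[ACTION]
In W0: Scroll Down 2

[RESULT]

━━━━━━━━━━━━━┓                    
r            ┃                    
─────────────┨                    
 fa fa fa 39 ┃                    
             ┃                    
             ┃                    
             ┃                    
             ┃                    
             ┃                    
             ┃                    
━━━━━━━━━━━━━━━━━━━━━━━━━┓        
ner                      ┃        
─────────────────────────┨        
v]│ summary.txt │ invento┃        
─────────────────────────┃        
re,city,name,email       ┃        
23,New York,Ivy Lee,ivy90┃        
91.72,Paris,Ivy Jones,eve┃        
84.77,Sydney,Alice Davis,┃        


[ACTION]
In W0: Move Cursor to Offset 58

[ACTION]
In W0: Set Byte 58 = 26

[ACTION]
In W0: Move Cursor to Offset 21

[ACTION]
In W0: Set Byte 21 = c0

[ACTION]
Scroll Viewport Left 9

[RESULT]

━━━━━━━━━━━━━━━━━━━━━━┓           
 HexEditor            ┃           
──────────────────────┨           
00000050  fa fa fa 39 ┃           
                      ┃           
                      ┃           
                      ┃           
                      ┃           
                      ┃           
                      ┃           
━━━━━━━━━━━━━━━━━━━━━━━━━━━━━━━━━━
TabContainer                      
──────────────────────────────────
report.csv]│ summary.txt │ invento
──────────────────────────────────
tatus,score,city,name,email       
ctive,98.23,New York,Ivy Lee,ivy90
ompleted,91.72,Paris,Ivy Jones,eve
ancelled,84.77,Sydney,Alice Davis,


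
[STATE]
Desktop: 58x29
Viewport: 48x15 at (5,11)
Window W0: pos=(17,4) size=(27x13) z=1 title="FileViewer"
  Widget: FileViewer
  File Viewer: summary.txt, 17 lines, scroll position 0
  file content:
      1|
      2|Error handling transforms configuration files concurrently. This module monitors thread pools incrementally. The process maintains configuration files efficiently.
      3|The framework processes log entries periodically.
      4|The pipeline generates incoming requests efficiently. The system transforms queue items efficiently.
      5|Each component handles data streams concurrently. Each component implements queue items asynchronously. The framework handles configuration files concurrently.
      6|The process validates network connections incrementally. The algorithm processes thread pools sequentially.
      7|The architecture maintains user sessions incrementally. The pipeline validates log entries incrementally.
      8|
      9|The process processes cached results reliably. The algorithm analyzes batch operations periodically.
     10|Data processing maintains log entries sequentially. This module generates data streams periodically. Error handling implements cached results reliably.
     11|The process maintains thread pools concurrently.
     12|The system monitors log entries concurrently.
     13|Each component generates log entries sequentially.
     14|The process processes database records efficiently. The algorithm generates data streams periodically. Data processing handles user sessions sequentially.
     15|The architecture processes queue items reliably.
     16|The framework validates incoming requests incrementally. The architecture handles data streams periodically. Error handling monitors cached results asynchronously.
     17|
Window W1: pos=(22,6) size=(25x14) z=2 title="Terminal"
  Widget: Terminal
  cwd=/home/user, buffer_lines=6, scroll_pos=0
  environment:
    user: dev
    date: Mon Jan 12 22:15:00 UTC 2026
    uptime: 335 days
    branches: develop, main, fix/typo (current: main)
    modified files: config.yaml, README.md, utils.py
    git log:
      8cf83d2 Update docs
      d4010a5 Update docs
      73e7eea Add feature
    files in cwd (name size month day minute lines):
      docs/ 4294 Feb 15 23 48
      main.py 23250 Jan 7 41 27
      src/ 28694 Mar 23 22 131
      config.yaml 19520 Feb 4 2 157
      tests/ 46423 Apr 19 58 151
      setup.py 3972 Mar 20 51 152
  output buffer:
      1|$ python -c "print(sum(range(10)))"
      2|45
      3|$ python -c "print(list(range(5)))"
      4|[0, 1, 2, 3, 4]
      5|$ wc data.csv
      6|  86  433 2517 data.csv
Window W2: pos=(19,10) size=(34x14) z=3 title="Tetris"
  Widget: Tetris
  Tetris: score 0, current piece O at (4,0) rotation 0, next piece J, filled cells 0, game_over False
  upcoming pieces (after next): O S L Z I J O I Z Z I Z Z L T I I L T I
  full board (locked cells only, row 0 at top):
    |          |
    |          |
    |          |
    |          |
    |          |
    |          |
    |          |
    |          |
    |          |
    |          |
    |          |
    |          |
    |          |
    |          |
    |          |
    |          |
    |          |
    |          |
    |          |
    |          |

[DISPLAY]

            ┃E┃ Tetris                         ┃
            ┃T┠────────────────────────────────┨
            ┃T┃          │Next:                ┃
            ┃ ┃          │█                    ┃
            ┃T┃          │███                  ┃
            ┗━┃          │                     ┃
              ┃          │                     ┃
              ┃          │                     ┃
              ┃          │Score:               ┃
              ┃          │0                    ┃
              ┃          │                     ┃
              ┃          │                     ┃
              ┗━━━━━━━━━━━━━━━━━━━━━━━━━━━━━━━━┛
                                                
                                                


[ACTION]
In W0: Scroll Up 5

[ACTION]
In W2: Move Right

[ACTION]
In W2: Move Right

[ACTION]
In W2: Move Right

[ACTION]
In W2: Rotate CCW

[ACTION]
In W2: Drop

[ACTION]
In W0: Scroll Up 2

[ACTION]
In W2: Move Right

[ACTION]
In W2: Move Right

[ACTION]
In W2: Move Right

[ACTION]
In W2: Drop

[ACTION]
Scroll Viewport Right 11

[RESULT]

       ┃E┃ Tetris                         ┃     
       ┃T┠────────────────────────────────┨     
       ┃T┃          │Next:                ┃     
       ┃ ┃          │█                    ┃     
       ┃T┃          │███                  ┃     
       ┗━┃          │                     ┃     
         ┃          │                     ┃     
         ┃          │                     ┃     
         ┃          │Score:               ┃     
         ┃          │0                    ┃     
         ┃          │                     ┃     
         ┃          │                     ┃     
         ┗━━━━━━━━━━━━━━━━━━━━━━━━━━━━━━━━┛     
                                                
                                                


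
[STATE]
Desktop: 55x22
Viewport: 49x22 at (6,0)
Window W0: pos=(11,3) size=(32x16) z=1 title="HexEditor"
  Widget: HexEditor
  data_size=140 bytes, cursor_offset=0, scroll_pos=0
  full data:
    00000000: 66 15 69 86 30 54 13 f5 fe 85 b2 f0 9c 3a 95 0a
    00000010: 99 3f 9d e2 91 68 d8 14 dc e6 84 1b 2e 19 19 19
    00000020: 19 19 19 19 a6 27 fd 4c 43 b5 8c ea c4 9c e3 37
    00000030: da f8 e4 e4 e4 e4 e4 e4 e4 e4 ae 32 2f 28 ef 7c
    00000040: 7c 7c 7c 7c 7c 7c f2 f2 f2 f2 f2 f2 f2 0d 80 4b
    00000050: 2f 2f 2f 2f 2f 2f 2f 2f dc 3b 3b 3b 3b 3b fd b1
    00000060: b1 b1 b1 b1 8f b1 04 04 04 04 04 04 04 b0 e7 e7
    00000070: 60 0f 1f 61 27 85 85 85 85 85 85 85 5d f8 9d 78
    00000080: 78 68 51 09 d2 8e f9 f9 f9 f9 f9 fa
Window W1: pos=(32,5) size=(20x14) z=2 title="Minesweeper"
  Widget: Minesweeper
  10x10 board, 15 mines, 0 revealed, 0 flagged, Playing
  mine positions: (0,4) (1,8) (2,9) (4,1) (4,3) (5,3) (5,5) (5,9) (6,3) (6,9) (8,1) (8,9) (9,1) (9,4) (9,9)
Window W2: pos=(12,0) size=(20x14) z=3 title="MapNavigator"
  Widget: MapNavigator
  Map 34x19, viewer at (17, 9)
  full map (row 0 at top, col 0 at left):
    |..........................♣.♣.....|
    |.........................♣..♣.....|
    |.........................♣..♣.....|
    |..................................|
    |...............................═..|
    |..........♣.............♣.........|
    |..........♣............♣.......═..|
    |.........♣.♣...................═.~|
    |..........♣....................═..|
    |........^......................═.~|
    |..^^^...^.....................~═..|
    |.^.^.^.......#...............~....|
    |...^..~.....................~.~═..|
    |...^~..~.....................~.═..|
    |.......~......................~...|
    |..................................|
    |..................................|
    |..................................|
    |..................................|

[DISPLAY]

      ┏━━━━━━━━━━━━━━━━━━┓                       
      ┃ MapNavigator     ┃                       
      ┠──────────────────┨                       
     ┏┃..................┃━━━━━━━━━━┓            
     ┃┃..♣.............♣.┃          ┃            
     ┠┃..♣............♣..┃┏━━━━━━━━━━━━━━━━━━┓   
     ┃┃.♣.♣..............┃┃ Minesweeper      ┃   
     ┃┃..♣...............┃┠──────────────────┨   
     ┃┃^........@........┃┃■■■■■■■■■■        ┃   
     ┃┃^.................┃┃■■■■■■■■■■        ┃   
     ┃┃.....#............┃┃■■■■■■■■■■        ┃   
     ┃┃..................┃┃■■■■■■■■■■        ┃   
     ┃┃..................┃┃■■■■■■■■■■        ┃   
     ┃┗━━━━━━━━━━━━━━━━━━┛┃■■■■■■■■■■        ┃   
     ┃00000080  78 68 51 0┃■■■■■■■■■■        ┃   
     ┃                    ┃■■■■■■■■■■        ┃   
     ┃                    ┃■■■■■■■■■■        ┃   
     ┃                    ┃■■■■■■■■■■        ┃   
     ┗━━━━━━━━━━━━━━━━━━━━┗━━━━━━━━━━━━━━━━━━┛   
                                                 
                                                 
                                                 


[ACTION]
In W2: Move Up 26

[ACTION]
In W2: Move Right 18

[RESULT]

      ┏━━━━━━━━━━━━━━━━━━┓                       
      ┃ MapNavigator     ┃                       
      ┠──────────────────┨                       
     ┏┃                  ┃━━━━━━━━━━┓            
     ┃┃                  ┃          ┃            
     ┠┃                  ┃┏━━━━━━━━━━━━━━━━━━┓   
     ┃┃                  ┃┃ Minesweeper      ┃   
     ┃┃                  ┃┠──────────────────┨   
     ┃┃..♣.♣....@        ┃┃■■■■■■■■■■        ┃   
     ┃┃.♣..♣.....        ┃┃■■■■■■■■■■        ┃   
     ┃┃.♣..♣.....        ┃┃■■■■■■■■■■        ┃   
     ┃┃..........        ┃┃■■■■■■■■■■        ┃   
     ┃┃.......═..        ┃┃■■■■■■■■■■        ┃   
     ┃┗━━━━━━━━━━━━━━━━━━┛┃■■■■■■■■■■        ┃   
     ┃00000080  78 68 51 0┃■■■■■■■■■■        ┃   
     ┃                    ┃■■■■■■■■■■        ┃   
     ┃                    ┃■■■■■■■■■■        ┃   
     ┃                    ┃■■■■■■■■■■        ┃   
     ┗━━━━━━━━━━━━━━━━━━━━┗━━━━━━━━━━━━━━━━━━┛   
                                                 
                                                 
                                                 


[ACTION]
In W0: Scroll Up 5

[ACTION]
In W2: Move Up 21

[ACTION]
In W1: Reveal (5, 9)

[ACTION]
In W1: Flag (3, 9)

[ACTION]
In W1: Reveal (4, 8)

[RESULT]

      ┏━━━━━━━━━━━━━━━━━━┓                       
      ┃ MapNavigator     ┃                       
      ┠──────────────────┨                       
     ┏┃                  ┃━━━━━━━━━━┓            
     ┃┃                  ┃          ┃            
     ┠┃                  ┃┏━━━━━━━━━━━━━━━━━━┓   
     ┃┃                  ┃┃ Minesweeper      ┃   
     ┃┃                  ┃┠──────────────────┨   
     ┃┃..♣.♣....@        ┃┃■■■■✹■■■■■        ┃   
     ┃┃.♣..♣.....        ┃┃■■■■■■■■✹■        ┃   
     ┃┃.♣..♣.....        ┃┃■■■■■■■■■✹        ┃   
     ┃┃..........        ┃┃■■■■■■■■■■        ┃   
     ┃┃.......═..        ┃┃■✹■✹■■■■■■        ┃   
     ┃┗━━━━━━━━━━━━━━━━━━┛┃■■■✹■✹■■■✹        ┃   
     ┃00000080  78 68 51 0┃■■■✹■■■■■✹        ┃   
     ┃                    ┃■■■■■■■■■■        ┃   
     ┃                    ┃■✹■■■■■■■✹        ┃   
     ┃                    ┃■✹■■✹■■■■✹        ┃   
     ┗━━━━━━━━━━━━━━━━━━━━┗━━━━━━━━━━━━━━━━━━┛   
                                                 
                                                 
                                                 


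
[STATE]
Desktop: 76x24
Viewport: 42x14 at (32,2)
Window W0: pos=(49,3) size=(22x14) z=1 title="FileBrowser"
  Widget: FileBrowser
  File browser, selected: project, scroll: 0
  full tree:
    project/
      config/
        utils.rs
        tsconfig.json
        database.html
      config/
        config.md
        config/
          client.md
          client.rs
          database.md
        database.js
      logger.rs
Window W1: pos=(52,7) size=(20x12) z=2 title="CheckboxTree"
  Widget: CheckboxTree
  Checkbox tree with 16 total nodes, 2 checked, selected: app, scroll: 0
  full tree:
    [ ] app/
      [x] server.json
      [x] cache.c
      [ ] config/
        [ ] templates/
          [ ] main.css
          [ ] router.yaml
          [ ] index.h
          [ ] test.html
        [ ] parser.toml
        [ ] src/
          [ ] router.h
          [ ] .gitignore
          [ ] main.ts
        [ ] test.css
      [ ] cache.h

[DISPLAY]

                                          
                 ┏━━━━━━━━━━━━━━━━━━━━┓   
                 ┃ FileBrowser        ┃   
                 ┠────────────────────┨   
                 ┃> [-] project/      ┃   
                 ┃  ┏━━━━━━━━━━━━━━━━━━┓  
                 ┃  ┃ CheckboxTree     ┃  
                 ┃  ┠──────────────────┨  
                 ┃  ┃>[-] app/         ┃  
                 ┃  ┃   [x] server.json┃  
                 ┃  ┃   [x] cache.c    ┃  
                 ┃  ┃   [ ] config/    ┃  
                 ┃  ┃     [ ] templates┃  
                 ┃  ┃       [ ] main.cs┃  


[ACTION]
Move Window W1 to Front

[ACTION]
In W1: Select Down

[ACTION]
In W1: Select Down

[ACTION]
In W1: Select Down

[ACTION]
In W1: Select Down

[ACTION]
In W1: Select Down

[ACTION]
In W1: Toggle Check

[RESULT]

                                          
                 ┏━━━━━━━━━━━━━━━━━━━━┓   
                 ┃ FileBrowser        ┃   
                 ┠────────────────────┨   
                 ┃> [-] project/      ┃   
                 ┃  ┏━━━━━━━━━━━━━━━━━━┓  
                 ┃  ┃ CheckboxTree     ┃  
                 ┃  ┠──────────────────┨  
                 ┃  ┃ [-] app/         ┃  
                 ┃  ┃   [x] server.json┃  
                 ┃  ┃   [x] cache.c    ┃  
                 ┃  ┃   [-] config/    ┃  
                 ┃  ┃     [-] templates┃  
                 ┃  ┃>      [x] main.cs┃  


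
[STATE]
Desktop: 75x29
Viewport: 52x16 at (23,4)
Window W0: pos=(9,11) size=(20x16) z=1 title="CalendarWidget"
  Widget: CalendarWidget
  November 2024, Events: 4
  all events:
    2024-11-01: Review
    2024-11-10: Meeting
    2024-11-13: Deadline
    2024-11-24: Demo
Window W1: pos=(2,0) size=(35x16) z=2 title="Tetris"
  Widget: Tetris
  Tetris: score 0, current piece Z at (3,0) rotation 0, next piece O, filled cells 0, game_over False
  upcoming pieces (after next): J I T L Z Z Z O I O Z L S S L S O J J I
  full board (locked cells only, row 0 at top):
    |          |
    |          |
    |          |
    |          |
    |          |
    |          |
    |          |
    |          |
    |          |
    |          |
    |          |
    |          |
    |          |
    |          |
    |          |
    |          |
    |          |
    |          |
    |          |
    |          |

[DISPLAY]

             ┃                                      
             ┃                                      
             ┃                                      
             ┃                                      
             ┃                                      
             ┃                                      
             ┃                                      
             ┃                                      
             ┃                                      
             ┃                                      
             ┃                                      
━━━━━━━━━━━━━┛                                      
1*  2┃                                              
8  9 ┃                                              
15 16┃                                              
2 23 ┃                                              


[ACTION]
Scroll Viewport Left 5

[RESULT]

                  ┃                                 
                  ┃                                 
                  ┃                                 
                  ┃                                 
                  ┃                                 
e:                ┃                                 
                  ┃                                 
                  ┃                                 
                  ┃                                 
                  ┃                                 
                  ┃                                 
━━━━━━━━━━━━━━━━━━┛                                 
     1*  2┃                                         
  7  8  9 ┃                                         
* 14 15 16┃                                         
 21 22 23 ┃                                         


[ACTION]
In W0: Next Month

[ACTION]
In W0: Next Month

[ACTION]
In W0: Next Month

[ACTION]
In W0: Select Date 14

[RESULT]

                  ┃                                 
                  ┃                                 
                  ┃                                 
                  ┃                                 
                  ┃                                 
e:                ┃                                 
                  ┃                                 
                  ┃                                 
                  ┃                                 
                  ┃                                 
                  ┃                                 
━━━━━━━━━━━━━━━━━━┛                                 
        1 ┃                                         
  6  7  8 ┃                                         
 13 [14] 1┃                                         
 20 21 22 ┃                                         


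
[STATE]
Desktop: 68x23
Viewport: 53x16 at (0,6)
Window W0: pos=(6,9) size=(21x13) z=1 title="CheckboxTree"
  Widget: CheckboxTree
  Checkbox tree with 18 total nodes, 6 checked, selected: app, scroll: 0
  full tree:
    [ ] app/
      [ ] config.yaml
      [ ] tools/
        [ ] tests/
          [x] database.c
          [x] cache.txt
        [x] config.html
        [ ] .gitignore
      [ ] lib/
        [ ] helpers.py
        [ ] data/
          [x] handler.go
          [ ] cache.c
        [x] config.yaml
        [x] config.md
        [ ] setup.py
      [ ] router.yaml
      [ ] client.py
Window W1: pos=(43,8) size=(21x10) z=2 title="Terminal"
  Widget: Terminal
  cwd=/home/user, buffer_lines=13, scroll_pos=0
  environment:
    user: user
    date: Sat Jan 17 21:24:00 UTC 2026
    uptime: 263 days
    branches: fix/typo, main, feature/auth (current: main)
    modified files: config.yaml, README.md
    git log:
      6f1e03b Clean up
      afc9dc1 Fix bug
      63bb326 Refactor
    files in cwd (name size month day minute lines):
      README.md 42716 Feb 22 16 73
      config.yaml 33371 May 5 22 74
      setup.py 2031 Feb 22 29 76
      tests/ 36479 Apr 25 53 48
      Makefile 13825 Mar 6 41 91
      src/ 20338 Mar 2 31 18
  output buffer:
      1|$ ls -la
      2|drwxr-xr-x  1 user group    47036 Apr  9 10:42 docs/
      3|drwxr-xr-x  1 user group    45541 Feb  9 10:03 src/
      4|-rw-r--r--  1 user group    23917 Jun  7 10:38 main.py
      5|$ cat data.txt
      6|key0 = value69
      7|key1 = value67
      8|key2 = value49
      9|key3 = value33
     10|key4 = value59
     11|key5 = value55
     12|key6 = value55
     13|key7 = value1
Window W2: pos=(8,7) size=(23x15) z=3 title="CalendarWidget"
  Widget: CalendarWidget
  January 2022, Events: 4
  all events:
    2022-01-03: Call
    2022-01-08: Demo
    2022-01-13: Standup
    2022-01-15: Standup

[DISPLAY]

                                                     
        ┏━━━━━━━━━━━━━━━━━━━━━┓                      
        ┃ CalendarWidget      ┃            ┏━━━━━━━━━
      ┏━┠─────────────────────┨            ┃ Terminal
      ┃ ┃     January 2022    ┃            ┠─────────
      ┠─┃Mo Tu We Th Fr Sa Su ┃            ┃$ ls -la 
      ┃>┃                1  2 ┃            ┃drwxr-xr-
      ┃ ┃ 3*  4  5  6  7  8*  ┃            ┃drwxr-xr-
      ┃ ┃10 11 12 13* 14 15* 1┃            ┃-rw-r--r-
      ┃ ┃17 18 19 20 21 22 23 ┃            ┃$ cat dat
      ┃ ┃24 25 26 27 28 29 30 ┃            ┃key0 = va
      ┃ ┃31                   ┃            ┗━━━━━━━━━
      ┃ ┃                     ┃                      
      ┃ ┃                     ┃                      
      ┃ ┃                     ┃                      
      ┗━┗━━━━━━━━━━━━━━━━━━━━━┛                      


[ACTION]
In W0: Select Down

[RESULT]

                                                     
        ┏━━━━━━━━━━━━━━━━━━━━━┓                      
        ┃ CalendarWidget      ┃            ┏━━━━━━━━━
      ┏━┠─────────────────────┨            ┃ Terminal
      ┃ ┃     January 2022    ┃            ┠─────────
      ┠─┃Mo Tu We Th Fr Sa Su ┃            ┃$ ls -la 
      ┃ ┃                1  2 ┃            ┃drwxr-xr-
      ┃>┃ 3*  4  5  6  7  8*  ┃            ┃drwxr-xr-
      ┃ ┃10 11 12 13* 14 15* 1┃            ┃-rw-r--r-
      ┃ ┃17 18 19 20 21 22 23 ┃            ┃$ cat dat
      ┃ ┃24 25 26 27 28 29 30 ┃            ┃key0 = va
      ┃ ┃31                   ┃            ┗━━━━━━━━━
      ┃ ┃                     ┃                      
      ┃ ┃                     ┃                      
      ┃ ┃                     ┃                      
      ┗━┗━━━━━━━━━━━━━━━━━━━━━┛                      


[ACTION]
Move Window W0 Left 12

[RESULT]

                                                     
        ┏━━━━━━━━━━━━━━━━━━━━━┓                      
        ┃ CalendarWidget      ┃            ┏━━━━━━━━━
┏━━━━━━━┠─────────────────────┨            ┃ Terminal
┃ Checkb┃     January 2022    ┃            ┠─────────
┠───────┃Mo Tu We Th Fr Sa Su ┃            ┃$ ls -la 
┃ [-] ap┃                1  2 ┃            ┃drwxr-xr-
┃>  [ ] ┃ 3*  4  5  6  7  8*  ┃            ┃drwxr-xr-
┃   [-] ┃10 11 12 13* 14 15* 1┃            ┃-rw-r--r-
┃     [x┃17 18 19 20 21 22 23 ┃            ┃$ cat dat
┃       ┃24 25 26 27 28 29 30 ┃            ┃key0 = va
┃       ┃31                   ┃            ┗━━━━━━━━━
┃     [x┃                     ┃                      
┃     [ ┃                     ┃                      
┃   [-] ┃                     ┃                      
┗━━━━━━━┗━━━━━━━━━━━━━━━━━━━━━┛                      
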